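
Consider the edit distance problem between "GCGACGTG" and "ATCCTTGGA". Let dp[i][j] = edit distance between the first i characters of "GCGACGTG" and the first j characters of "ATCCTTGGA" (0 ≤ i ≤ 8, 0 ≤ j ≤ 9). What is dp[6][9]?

7

   ''  A  T  C  C  T  T  G  G  A
''  0  1  2  3  4  5  6  7  8  9
 G  1  1  2  3  4  5  6  6  7  8
 C  2  2  2  2  3  4  5  6  7  8
 G  3  3  3  3  3  4  5  5  6  7
 A  4  3  4  4  4  4  5  6  6  6
 C  5  4  4  4  4  5  5  6  7  7
 G  6  5  5  5  5  5  6  5  6  7
 T  7  6  5  6  6  5  5  6  6  7
 G  8  7  6  6  7  6  6  5  6  7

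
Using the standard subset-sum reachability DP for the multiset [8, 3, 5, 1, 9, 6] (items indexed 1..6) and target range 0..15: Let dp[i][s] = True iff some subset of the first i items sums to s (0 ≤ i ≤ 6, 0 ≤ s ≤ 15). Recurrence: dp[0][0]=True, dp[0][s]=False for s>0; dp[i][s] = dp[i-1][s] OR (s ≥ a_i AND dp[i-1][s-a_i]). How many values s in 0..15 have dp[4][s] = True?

12

i\s   0   1   2   3   4   5   6   7   8   9  10  11  12  13  14  15
  0   T   F   F   F   F   F   F   F   F   F   F   F   F   F   F   F
  1   T   F   F   F   F   F   F   F   T   F   F   F   F   F   F   F
  2   T   F   F   T   F   F   F   F   T   F   F   T   F   F   F   F
  3   T   F   F   T   F   T   F   F   T   F   F   T   F   T   F   F
  4   T   T   F   T   T   T   T   F   T   T   F   T   T   T   T   F
  5   T   T   F   T   T   T   T   F   T   T   T   T   T   T   T   T
  6   T   T   F   T   T   T   T   T   T   T   T   T   T   T   T   T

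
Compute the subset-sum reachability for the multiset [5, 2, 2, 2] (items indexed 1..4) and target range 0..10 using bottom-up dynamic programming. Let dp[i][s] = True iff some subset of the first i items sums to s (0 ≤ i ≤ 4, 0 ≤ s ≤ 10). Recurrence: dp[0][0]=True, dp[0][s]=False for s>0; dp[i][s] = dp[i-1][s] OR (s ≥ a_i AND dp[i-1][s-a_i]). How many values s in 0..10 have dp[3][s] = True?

i\s   0   1   2   3   4   5   6   7   8   9  10
  0   T   F   F   F   F   F   F   F   F   F   F
  1   T   F   F   F   F   T   F   F   F   F   F
  2   T   F   T   F   F   T   F   T   F   F   F
  3   T   F   T   F   T   T   F   T   F   T   F
  4   T   F   T   F   T   T   T   T   F   T   F

6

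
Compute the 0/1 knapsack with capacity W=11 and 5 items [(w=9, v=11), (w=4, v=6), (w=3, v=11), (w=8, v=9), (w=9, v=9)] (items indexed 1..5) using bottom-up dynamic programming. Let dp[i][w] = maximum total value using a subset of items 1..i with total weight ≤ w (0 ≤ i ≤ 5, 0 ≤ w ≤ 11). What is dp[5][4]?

i\w   0   1   2   3   4   5   6   7   8   9  10  11
  0   0   0   0   0   0   0   0   0   0   0   0   0
  1   0   0   0   0   0   0   0   0   0  11  11  11
  2   0   0   0   0   6   6   6   6   6  11  11  11
  3   0   0   0  11  11  11  11  17  17  17  17  17
  4   0   0   0  11  11  11  11  17  17  17  17  20
  5   0   0   0  11  11  11  11  17  17  17  17  20

11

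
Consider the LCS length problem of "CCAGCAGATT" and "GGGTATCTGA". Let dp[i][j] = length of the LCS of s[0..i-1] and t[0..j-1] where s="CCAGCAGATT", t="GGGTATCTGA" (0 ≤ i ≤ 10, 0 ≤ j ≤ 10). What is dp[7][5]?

2

   ''  G  G  G  T  A  T  C  T  G  A
''  0  0  0  0  0  0  0  0  0  0  0
 C  0  0  0  0  0  0  0  1  1  1  1
 C  0  0  0  0  0  0  0  1  1  1  1
 A  0  0  0  0  0  1  1  1  1  1  2
 G  0  1  1  1  1  1  1  1  1  2  2
 C  0  1  1  1  1  1  1  2  2  2  2
 A  0  1  1  1  1  2  2  2  2  2  3
 G  0  1  2  2  2  2  2  2  2  3  3
 A  0  1  2  2  2  3  3  3  3  3  4
 T  0  1  2  2  3  3  4  4  4  4  4
 T  0  1  2  2  3  3  4  4  5  5  5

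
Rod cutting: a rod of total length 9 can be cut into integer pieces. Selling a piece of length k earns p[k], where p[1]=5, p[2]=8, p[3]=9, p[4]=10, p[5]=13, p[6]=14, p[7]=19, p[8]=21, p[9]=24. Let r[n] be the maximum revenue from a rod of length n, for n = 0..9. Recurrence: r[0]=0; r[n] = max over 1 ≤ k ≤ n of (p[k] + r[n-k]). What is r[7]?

   n    0    1    2    3    4    5    6    7    8    9
r[n]    0    5   10   15   20   25   30   35   40   45

35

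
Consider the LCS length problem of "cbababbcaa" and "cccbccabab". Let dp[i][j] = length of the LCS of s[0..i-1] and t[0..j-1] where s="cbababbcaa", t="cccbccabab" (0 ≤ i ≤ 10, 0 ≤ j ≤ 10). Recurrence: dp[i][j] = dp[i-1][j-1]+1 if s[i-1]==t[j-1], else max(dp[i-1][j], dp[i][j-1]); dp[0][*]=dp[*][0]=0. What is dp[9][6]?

3

   ''  c  c  c  b  c  c  a  b  a  b
''  0  0  0  0  0  0  0  0  0  0  0
 c  0  1  1  1  1  1  1  1  1  1  1
 b  0  1  1  1  2  2  2  2  2  2  2
 a  0  1  1  1  2  2  2  3  3  3  3
 b  0  1  1  1  2  2  2  3  4  4  4
 a  0  1  1  1  2  2  2  3  4  5  5
 b  0  1  1  1  2  2  2  3  4  5  6
 b  0  1  1  1  2  2  2  3  4  5  6
 c  0  1  2  2  2  3  3  3  4  5  6
 a  0  1  2  2  2  3  3  4  4  5  6
 a  0  1  2  2  2  3  3  4  4  5  6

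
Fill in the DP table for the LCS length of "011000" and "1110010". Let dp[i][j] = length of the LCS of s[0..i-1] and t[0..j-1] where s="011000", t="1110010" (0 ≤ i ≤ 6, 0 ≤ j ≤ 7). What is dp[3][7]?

   ''  1  1  1  0  0  1  0
''  0  0  0  0  0  0  0  0
 0  0  0  0  0  1  1  1  1
 1  0  1  1  1  1  1  2  2
 1  0  1  2  2  2  2  2  2
 0  0  1  2  2  3  3  3  3
 0  0  1  2  2  3  4  4  4
 0  0  1  2  2  3  4  4  5

2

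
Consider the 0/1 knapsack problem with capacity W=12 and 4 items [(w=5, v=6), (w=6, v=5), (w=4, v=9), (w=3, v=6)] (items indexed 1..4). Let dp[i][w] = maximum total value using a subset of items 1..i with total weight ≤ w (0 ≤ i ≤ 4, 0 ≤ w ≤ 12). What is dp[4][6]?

9

i\w   0   1   2   3   4   5   6   7   8   9  10  11  12
  0   0   0   0   0   0   0   0   0   0   0   0   0   0
  1   0   0   0   0   0   6   6   6   6   6   6   6   6
  2   0   0   0   0   0   6   6   6   6   6   6  11  11
  3   0   0   0   0   9   9   9   9   9  15  15  15  15
  4   0   0   0   6   9   9   9  15  15  15  15  15  21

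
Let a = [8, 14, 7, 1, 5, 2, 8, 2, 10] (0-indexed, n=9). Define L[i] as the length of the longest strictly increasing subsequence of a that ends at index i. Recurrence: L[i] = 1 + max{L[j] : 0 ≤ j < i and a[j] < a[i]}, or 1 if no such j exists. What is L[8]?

4

   i    0    1    2    3    4    5    6    7    8
a[i]    8   14    7    1    5    2    8    2   10
L[i]    1    2    1    1    2    2    3    2    4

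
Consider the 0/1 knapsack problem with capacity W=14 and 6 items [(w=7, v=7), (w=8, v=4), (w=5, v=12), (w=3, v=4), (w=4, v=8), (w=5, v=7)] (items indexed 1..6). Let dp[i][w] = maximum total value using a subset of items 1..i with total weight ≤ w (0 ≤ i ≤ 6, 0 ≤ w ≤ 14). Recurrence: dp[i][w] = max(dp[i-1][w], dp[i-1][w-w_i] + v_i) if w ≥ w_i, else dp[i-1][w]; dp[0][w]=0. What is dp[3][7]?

i\w   0   1   2   3   4   5   6   7   8   9  10  11  12  13  14
  0   0   0   0   0   0   0   0   0   0   0   0   0   0   0   0
  1   0   0   0   0   0   0   0   7   7   7   7   7   7   7   7
  2   0   0   0   0   0   0   0   7   7   7   7   7   7   7   7
  3   0   0   0   0   0  12  12  12  12  12  12  12  19  19  19
  4   0   0   0   4   4  12  12  12  16  16  16  16  19  19  19
  5   0   0   0   4   8  12  12  12  16  20  20  20  24  24  24
  6   0   0   0   4   8  12  12  12  16  20  20  20  24  24  27

12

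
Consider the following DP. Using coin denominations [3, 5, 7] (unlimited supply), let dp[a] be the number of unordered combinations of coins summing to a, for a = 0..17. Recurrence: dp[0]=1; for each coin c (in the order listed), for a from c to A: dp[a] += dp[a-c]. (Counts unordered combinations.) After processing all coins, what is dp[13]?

2

after  coin     0     1     2     3     4     5     6     7     8     9    10    11    12    13    14    15    16    17
          3     1     0     0     1     0     0     1     0     0     1     0     0     1     0     0     1     0     0
          5     1     0     0     1     0     1     1     0     1     1     1     1     1     1     1     2     1     1
          7     1     0     0     1     0     1     1     1     1     1     2     1     2     2     2     3     2     3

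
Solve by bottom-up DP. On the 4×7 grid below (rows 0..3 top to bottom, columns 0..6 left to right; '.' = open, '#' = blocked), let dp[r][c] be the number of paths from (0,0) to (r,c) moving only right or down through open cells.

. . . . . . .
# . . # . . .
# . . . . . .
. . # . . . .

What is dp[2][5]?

6

r\c   0   1   2   3   4   5   6
  0   1   1   1   1   1   1   1
  1   0   1   2   0   1   2   3
  2   0   1   3   3   4   6   9
  3   0   1   0   3   7  13  22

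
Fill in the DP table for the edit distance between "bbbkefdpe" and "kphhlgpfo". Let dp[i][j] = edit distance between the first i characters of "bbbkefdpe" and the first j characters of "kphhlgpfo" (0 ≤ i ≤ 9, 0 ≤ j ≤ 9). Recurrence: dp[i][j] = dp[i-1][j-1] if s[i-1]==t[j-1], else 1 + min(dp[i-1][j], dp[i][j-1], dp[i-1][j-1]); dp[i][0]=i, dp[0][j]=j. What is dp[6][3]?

   ''  k  p  h  h  l  g  p  f  o
''  0  1  2  3  4  5  6  7  8  9
 b  1  1  2  3  4  5  6  7  8  9
 b  2  2  2  3  4  5  6  7  8  9
 b  3  3  3  3  4  5  6  7  8  9
 k  4  3  4  4  4  5  6  7  8  9
 e  5  4  4  5  5  5  6  7  8  9
 f  6  5  5  5  6  6  6  7  7  8
 d  7  6  6  6  6  7  7  7  8  8
 p  8  7  6  7  7  7  8  7  8  9
 e  9  8  7  7  8  8  8  8  8  9

5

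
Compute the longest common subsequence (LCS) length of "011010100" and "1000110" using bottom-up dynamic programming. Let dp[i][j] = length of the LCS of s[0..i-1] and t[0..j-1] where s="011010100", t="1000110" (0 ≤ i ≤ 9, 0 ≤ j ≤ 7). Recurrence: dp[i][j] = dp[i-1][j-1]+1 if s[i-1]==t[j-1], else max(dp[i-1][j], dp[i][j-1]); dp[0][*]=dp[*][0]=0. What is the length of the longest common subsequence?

   ''  1  0  0  0  1  1  0
''  0  0  0  0  0  0  0  0
 0  0  0  1  1  1  1  1  1
 1  0  1  1  1  1  2  2  2
 1  0  1  1  1  1  2  3  3
 0  0  1  2  2  2  2  3  4
 1  0  1  2  2  2  3  3  4
 0  0  1  2  3  3  3  3  4
 1  0  1  2  3  3  4  4  4
 0  0  1  2  3  4  4  4  5
 0  0  1  2  3  4  4  4  5

5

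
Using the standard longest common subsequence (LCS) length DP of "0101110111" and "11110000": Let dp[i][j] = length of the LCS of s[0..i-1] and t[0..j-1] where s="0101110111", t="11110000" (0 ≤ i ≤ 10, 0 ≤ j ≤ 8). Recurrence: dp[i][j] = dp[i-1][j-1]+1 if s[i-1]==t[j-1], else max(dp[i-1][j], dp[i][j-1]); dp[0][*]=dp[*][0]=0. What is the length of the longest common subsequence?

   ''  1  1  1  1  0  0  0  0
''  0  0  0  0  0  0  0  0  0
 0  0  0  0  0  0  1  1  1  1
 1  0  1  1  1  1  1  1  1  1
 0  0  1  1  1  1  2  2  2  2
 1  0  1  2  2  2  2  2  2  2
 1  0  1  2  3  3  3  3  3  3
 1  0  1  2  3  4  4  4  4  4
 0  0  1  2  3  4  5  5  5  5
 1  0  1  2  3  4  5  5  5  5
 1  0  1  2  3  4  5  5  5  5
 1  0  1  2  3  4  5  5  5  5

5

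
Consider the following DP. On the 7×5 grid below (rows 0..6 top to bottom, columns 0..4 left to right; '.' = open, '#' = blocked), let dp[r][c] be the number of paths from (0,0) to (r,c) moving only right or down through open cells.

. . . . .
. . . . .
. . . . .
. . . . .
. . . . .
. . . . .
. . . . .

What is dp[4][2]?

r\c   0   1   2   3   4
  0   1   1   1   1   1
  1   1   2   3   4   5
  2   1   3   6  10  15
  3   1   4  10  20  35
  4   1   5  15  35  70
  5   1   6  21  56 126
  6   1   7  28  84 210

15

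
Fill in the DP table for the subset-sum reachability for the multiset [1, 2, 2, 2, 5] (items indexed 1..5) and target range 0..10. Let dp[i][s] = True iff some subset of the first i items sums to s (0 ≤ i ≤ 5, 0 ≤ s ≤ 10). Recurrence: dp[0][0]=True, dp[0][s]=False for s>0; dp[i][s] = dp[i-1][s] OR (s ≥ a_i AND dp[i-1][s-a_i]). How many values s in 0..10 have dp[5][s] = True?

i\s   0   1   2   3   4   5   6   7   8   9  10
  0   T   F   F   F   F   F   F   F   F   F   F
  1   T   T   F   F   F   F   F   F   F   F   F
  2   T   T   T   T   F   F   F   F   F   F   F
  3   T   T   T   T   T   T   F   F   F   F   F
  4   T   T   T   T   T   T   T   T   F   F   F
  5   T   T   T   T   T   T   T   T   T   T   T

11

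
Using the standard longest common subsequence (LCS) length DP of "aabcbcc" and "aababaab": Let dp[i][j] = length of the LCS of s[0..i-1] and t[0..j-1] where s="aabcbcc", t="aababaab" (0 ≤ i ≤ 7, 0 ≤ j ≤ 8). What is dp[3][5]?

3

   ''  a  a  b  a  b  a  a  b
''  0  0  0  0  0  0  0  0  0
 a  0  1  1  1  1  1  1  1  1
 a  0  1  2  2  2  2  2  2  2
 b  0  1  2  3  3  3  3  3  3
 c  0  1  2  3  3  3  3  3  3
 b  0  1  2  3  3  4  4  4  4
 c  0  1  2  3  3  4  4  4  4
 c  0  1  2  3  3  4  4  4  4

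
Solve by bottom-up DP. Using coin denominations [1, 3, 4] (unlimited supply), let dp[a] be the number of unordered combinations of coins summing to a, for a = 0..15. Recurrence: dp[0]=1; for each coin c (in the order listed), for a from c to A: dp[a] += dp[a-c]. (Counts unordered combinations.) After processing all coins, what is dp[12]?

11

after  coin     0     1     2     3     4     5     6     7     8     9    10    11    12    13    14    15
          1     1     1     1     1     1     1     1     1     1     1     1     1     1     1     1     1
          3     1     1     1     2     2     2     3     3     3     4     4     4     5     5     5     6
          4     1     1     1     2     3     3     4     5     6     7     8     9    11    12    13    15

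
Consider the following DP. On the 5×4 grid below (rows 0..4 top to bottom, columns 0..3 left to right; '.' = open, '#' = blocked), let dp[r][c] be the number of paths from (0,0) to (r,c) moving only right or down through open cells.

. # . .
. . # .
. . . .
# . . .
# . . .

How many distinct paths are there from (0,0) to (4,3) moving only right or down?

12

r\c   0   1   2   3
  0   1   0   0   0
  1   1   1   0   0
  2   1   2   2   2
  3   0   2   4   6
  4   0   2   6  12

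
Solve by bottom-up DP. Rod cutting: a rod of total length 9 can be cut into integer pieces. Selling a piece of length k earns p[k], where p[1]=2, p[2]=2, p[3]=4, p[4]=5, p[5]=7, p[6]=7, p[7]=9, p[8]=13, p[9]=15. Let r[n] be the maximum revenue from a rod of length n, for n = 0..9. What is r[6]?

   n    0    1    2    3    4    5    6    7    8    9
r[n]    0    2    4    6    8   10   12   14   16   18

12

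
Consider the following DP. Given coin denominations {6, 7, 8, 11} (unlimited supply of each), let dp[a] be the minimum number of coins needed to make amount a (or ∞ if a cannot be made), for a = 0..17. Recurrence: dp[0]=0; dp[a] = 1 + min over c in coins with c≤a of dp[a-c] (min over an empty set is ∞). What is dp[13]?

2

 a  0  1  2  3  4  5  6  7  8  9 10 11 12 13 14 15 16 17
dp  0  -  -  -  -  -  1  1  1  -  -  1  2  2  2  2  2  2
(- denotes ∞ / unreachable)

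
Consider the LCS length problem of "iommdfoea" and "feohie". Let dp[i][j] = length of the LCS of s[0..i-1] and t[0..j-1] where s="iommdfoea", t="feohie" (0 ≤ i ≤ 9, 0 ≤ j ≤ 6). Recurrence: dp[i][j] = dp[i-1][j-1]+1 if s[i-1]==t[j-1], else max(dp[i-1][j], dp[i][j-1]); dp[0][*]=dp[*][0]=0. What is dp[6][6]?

   ''  f  e  o  h  i  e
''  0  0  0  0  0  0  0
 i  0  0  0  0  0  1  1
 o  0  0  0  1  1  1  1
 m  0  0  0  1  1  1  1
 m  0  0  0  1  1  1  1
 d  0  0  0  1  1  1  1
 f  0  1  1  1  1  1  1
 o  0  1  1  2  2  2  2
 e  0  1  2  2  2  2  3
 a  0  1  2  2  2  2  3

1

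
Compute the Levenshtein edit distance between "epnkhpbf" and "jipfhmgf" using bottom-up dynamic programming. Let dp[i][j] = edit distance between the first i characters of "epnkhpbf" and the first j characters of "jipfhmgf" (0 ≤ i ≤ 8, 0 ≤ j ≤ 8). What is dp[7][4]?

6

   ''  j  i  p  f  h  m  g  f
''  0  1  2  3  4  5  6  7  8
 e  1  1  2  3  4  5  6  7  8
 p  2  2  2  2  3  4  5  6  7
 n  3  3  3  3  3  4  5  6  7
 k  4  4  4  4  4  4  5  6  7
 h  5  5  5  5  5  4  5  6  7
 p  6  6  6  5  6  5  5  6  7
 b  7  7  7  6  6  6  6  6  7
 f  8  8  8  7  6  7  7  7  6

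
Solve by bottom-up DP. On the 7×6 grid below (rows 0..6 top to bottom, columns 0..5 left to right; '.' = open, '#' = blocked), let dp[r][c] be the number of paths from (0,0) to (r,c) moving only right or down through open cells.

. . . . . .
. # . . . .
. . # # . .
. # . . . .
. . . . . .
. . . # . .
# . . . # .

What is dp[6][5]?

r\c   0   1   2   3   4   5
  0   1   1   1   1   1   1
  1   1   0   1   2   3   4
  2   1   1   0   0   3   7
  3   1   0   0   0   3  10
  4   1   1   1   1   4  14
  5   1   2   3   0   4  18
  6   0   2   5   5   0  18

18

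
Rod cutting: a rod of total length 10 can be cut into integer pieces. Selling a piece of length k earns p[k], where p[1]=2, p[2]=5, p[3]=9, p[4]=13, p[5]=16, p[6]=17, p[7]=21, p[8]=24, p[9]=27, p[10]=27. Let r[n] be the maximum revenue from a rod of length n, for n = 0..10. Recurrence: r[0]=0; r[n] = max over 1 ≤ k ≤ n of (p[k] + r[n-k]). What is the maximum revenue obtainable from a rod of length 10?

32

   n    0    1    2    3    4    5    6    7    8    9   10
r[n]    0    2    5    9   13   16   18   22   26   29   32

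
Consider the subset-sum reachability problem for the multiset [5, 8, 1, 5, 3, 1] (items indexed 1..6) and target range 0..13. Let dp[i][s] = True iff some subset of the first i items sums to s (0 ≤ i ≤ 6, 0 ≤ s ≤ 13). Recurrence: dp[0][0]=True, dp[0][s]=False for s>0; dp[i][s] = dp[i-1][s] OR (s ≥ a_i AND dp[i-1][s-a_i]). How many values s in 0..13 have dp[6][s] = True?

14

i\s   0   1   2   3   4   5   6   7   8   9  10  11  12  13
  0   T   F   F   F   F   F   F   F   F   F   F   F   F   F
  1   T   F   F   F   F   T   F   F   F   F   F   F   F   F
  2   T   F   F   F   F   T   F   F   T   F   F   F   F   T
  3   T   T   F   F   F   T   T   F   T   T   F   F   F   T
  4   T   T   F   F   F   T   T   F   T   T   T   T   F   T
  5   T   T   F   T   T   T   T   F   T   T   T   T   T   T
  6   T   T   T   T   T   T   T   T   T   T   T   T   T   T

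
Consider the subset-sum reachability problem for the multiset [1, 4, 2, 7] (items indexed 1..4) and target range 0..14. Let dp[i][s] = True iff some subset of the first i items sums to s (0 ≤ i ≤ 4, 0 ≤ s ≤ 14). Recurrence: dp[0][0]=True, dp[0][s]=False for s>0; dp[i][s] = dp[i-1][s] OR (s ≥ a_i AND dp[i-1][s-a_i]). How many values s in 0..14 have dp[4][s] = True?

15

i\s   0   1   2   3   4   5   6   7   8   9  10  11  12  13  14
  0   T   F   F   F   F   F   F   F   F   F   F   F   F   F   F
  1   T   T   F   F   F   F   F   F   F   F   F   F   F   F   F
  2   T   T   F   F   T   T   F   F   F   F   F   F   F   F   F
  3   T   T   T   T   T   T   T   T   F   F   F   F   F   F   F
  4   T   T   T   T   T   T   T   T   T   T   T   T   T   T   T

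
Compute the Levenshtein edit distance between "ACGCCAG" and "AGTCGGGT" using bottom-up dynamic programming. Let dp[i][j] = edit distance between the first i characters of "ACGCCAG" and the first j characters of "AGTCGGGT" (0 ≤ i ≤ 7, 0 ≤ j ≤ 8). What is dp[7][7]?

4

   ''  A  G  T  C  G  G  G  T
''  0  1  2  3  4  5  6  7  8
 A  1  0  1  2  3  4  5  6  7
 C  2  1  1  2  2  3  4  5  6
 G  3  2  1  2  3  2  3  4  5
 C  4  3  2  2  2  3  3  4  5
 C  5  4  3  3  2  3  4  4  5
 A  6  5  4  4  3  3  4  5  5
 G  7  6  5  5  4  3  3  4  5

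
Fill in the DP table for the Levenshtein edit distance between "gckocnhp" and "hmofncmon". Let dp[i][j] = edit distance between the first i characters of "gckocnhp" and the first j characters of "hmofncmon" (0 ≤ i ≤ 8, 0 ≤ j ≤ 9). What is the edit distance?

8

   ''  h  m  o  f  n  c  m  o  n
''  0  1  2  3  4  5  6  7  8  9
 g  1  1  2  3  4  5  6  7  8  9
 c  2  2  2  3  4  5  5  6  7  8
 k  3  3  3  3  4  5  6  6  7  8
 o  4  4  4  3  4  5  6  7  6  7
 c  5  5  5  4  4  5  5  6  7  7
 n  6  6  6  5  5  4  5  6  7  7
 h  7  6  7  6  6  5  5  6  7  8
 p  8  7  7  7  7  6  6  6  7  8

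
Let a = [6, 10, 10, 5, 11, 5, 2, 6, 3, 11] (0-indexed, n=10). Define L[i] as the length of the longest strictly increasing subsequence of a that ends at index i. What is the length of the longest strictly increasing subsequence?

3

   i    0    1    2    3    4    5    6    7    8    9
a[i]    6   10   10    5   11    5    2    6    3   11
L[i]    1    2    2    1    3    1    1    2    2    3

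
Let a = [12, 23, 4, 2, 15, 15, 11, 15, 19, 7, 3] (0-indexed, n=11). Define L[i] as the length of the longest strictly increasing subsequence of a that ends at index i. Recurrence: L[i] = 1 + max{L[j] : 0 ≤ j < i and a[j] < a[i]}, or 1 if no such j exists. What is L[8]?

   i    0    1    2    3    4    5    6    7    8    9   10
a[i]   12   23    4    2   15   15   11   15   19    7    3
L[i]    1    2    1    1    2    2    2    3    4    2    2

4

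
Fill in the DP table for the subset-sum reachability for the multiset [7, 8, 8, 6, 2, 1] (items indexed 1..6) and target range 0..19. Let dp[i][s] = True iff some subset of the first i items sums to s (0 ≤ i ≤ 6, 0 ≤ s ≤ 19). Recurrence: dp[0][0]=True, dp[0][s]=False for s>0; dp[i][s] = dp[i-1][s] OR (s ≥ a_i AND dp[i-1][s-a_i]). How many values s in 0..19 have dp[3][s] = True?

i\s   0   1   2   3   4   5   6   7   8   9  10  11  12  13  14  15  16  17  18  19
  0   T   F   F   F   F   F   F   F   F   F   F   F   F   F   F   F   F   F   F   F
  1   T   F   F   F   F   F   F   T   F   F   F   F   F   F   F   F   F   F   F   F
  2   T   F   F   F   F   F   F   T   T   F   F   F   F   F   F   T   F   F   F   F
  3   T   F   F   F   F   F   F   T   T   F   F   F   F   F   F   T   T   F   F   F
  4   T   F   F   F   F   F   T   T   T   F   F   F   F   T   T   T   T   F   F   F
  5   T   F   T   F   F   F   T   T   T   T   T   F   F   T   T   T   T   T   T   F
  6   T   T   T   T   F   F   T   T   T   T   T   T   F   T   T   T   T   T   T   T

5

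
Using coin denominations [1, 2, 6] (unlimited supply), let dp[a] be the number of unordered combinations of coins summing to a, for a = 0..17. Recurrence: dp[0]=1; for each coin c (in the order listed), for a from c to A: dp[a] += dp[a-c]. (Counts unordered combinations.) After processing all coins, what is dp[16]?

18

after  coin     0     1     2     3     4     5     6     7     8     9    10    11    12    13    14    15    16    17
          1     1     1     1     1     1     1     1     1     1     1     1     1     1     1     1     1     1     1
          2     1     1     2     2     3     3     4     4     5     5     6     6     7     7     8     8     9     9
          6     1     1     2     2     3     3     5     5     7     7     9     9    12    12    15    15    18    18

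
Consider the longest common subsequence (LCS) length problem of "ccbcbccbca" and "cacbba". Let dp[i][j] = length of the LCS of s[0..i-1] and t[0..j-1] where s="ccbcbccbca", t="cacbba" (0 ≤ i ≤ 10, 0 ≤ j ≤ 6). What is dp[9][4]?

3

   ''  c  a  c  b  b  a
''  0  0  0  0  0  0  0
 c  0  1  1  1  1  1  1
 c  0  1  1  2  2  2  2
 b  0  1  1  2  3  3  3
 c  0  1  1  2  3  3  3
 b  0  1  1  2  3  4  4
 c  0  1  1  2  3  4  4
 c  0  1  1  2  3  4  4
 b  0  1  1  2  3  4  4
 c  0  1  1  2  3  4  4
 a  0  1  2  2  3  4  5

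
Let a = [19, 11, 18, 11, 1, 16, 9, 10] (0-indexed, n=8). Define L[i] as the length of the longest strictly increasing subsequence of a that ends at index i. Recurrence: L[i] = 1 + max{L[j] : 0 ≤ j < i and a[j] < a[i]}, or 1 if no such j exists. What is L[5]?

   i    0    1    2    3    4    5    6    7
a[i]   19   11   18   11    1   16    9   10
L[i]    1    1    2    1    1    2    2    3

2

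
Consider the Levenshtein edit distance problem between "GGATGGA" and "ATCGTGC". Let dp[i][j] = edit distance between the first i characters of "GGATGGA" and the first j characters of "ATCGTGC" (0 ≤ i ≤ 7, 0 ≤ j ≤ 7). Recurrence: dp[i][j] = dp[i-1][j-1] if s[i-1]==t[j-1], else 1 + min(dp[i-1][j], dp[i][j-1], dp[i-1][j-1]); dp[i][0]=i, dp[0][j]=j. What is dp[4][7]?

6

   ''  A  T  C  G  T  G  C
''  0  1  2  3  4  5  6  7
 G  1  1  2  3  3  4  5  6
 G  2  2  2  3  3  4  4  5
 A  3  2  3  3  4  4  5  5
 T  4  3  2  3  4  4  5  6
 G  5  4  3  3  3  4  4  5
 G  6  5  4  4  3  4  4  5
 A  7  6  5  5  4  4  5  5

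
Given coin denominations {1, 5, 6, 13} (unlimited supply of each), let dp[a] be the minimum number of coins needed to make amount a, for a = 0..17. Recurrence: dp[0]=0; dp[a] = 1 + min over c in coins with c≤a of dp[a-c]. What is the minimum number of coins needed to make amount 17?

 a  0  1  2  3  4  5  6  7  8  9 10 11 12 13 14 15 16 17
dp  0  1  2  3  4  1  1  2  3  4  2  2  2  1  2  3  3  3

3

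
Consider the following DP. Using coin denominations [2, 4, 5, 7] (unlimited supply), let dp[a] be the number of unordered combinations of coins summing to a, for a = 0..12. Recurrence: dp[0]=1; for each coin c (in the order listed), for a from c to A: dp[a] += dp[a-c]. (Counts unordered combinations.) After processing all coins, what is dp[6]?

after  coin     0     1     2     3     4     5     6     7     8     9    10    11    12
          2     1     0     1     0     1     0     1     0     1     0     1     0     1
          4     1     0     1     0     2     0     2     0     3     0     3     0     4
          5     1     0     1     0     2     1     2     1     3     2     4     2     5
          7     1     0     1     0     2     1     2     2     3     3     4     4     6

2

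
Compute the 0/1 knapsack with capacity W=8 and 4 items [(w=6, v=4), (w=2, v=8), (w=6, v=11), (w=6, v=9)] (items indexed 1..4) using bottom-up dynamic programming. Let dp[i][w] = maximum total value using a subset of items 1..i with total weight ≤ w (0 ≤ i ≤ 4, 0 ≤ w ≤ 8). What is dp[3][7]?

11

i\w   0   1   2   3   4   5   6   7   8
  0   0   0   0   0   0   0   0   0   0
  1   0   0   0   0   0   0   4   4   4
  2   0   0   8   8   8   8   8   8  12
  3   0   0   8   8   8   8  11  11  19
  4   0   0   8   8   8   8  11  11  19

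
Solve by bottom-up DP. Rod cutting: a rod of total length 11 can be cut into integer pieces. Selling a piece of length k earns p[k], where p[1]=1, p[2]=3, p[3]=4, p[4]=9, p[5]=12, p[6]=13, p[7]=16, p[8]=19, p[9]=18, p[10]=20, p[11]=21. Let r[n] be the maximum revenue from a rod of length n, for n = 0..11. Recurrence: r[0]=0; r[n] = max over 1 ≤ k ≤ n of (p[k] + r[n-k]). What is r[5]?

12

   n    0    1    2    3    4    5    6    7    8    9   10   11
r[n]    0    1    3    4    9   12   13   16   19   21   24   25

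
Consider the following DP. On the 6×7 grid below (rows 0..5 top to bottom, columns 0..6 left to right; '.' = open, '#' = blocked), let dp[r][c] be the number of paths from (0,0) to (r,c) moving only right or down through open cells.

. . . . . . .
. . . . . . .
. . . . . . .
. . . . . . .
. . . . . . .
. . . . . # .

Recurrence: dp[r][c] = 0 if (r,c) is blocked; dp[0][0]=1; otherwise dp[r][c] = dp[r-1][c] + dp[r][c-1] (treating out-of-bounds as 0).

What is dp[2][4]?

r\c   0   1   2   3   4   5   6
  0   1   1   1   1   1   1   1
  1   1   2   3   4   5   6   7
  2   1   3   6  10  15  21  28
  3   1   4  10  20  35  56  84
  4   1   5  15  35  70 126 210
  5   1   6  21  56 126   0 210

15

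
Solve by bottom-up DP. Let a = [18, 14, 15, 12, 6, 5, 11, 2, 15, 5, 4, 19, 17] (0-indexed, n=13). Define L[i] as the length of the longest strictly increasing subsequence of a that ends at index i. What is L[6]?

2

   i    0    1    2    3    4    5    6    7    8    9   10   11   12
a[i]   18   14   15   12    6    5   11    2   15    5    4   19   17
L[i]    1    1    2    1    1    1    2    1    3    2    2    4    4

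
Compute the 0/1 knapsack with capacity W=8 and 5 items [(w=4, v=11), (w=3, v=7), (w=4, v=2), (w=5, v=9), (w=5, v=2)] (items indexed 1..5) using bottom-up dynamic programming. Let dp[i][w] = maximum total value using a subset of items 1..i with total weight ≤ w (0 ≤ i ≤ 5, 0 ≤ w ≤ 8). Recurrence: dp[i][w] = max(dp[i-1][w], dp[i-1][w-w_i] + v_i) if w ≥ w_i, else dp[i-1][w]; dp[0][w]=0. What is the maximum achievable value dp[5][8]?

18

i\w   0   1   2   3   4   5   6   7   8
  0   0   0   0   0   0   0   0   0   0
  1   0   0   0   0  11  11  11  11  11
  2   0   0   0   7  11  11  11  18  18
  3   0   0   0   7  11  11  11  18  18
  4   0   0   0   7  11  11  11  18  18
  5   0   0   0   7  11  11  11  18  18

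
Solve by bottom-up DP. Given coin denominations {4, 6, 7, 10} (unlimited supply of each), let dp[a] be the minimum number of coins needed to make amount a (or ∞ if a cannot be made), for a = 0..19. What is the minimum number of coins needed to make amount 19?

3

 a  0  1  2  3  4  5  6  7  8  9 10 11 12 13 14 15 16 17 18 19
dp  0  -  -  -  1  -  1  1  2  -  1  2  2  2  2  3  2  2  3  3
(- denotes ∞ / unreachable)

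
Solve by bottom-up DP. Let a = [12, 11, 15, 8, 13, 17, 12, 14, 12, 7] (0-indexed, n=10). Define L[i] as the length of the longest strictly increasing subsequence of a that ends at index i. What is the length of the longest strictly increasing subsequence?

3

   i    0    1    2    3    4    5    6    7    8    9
a[i]   12   11   15    8   13   17   12   14   12    7
L[i]    1    1    2    1    2    3    2    3    2    1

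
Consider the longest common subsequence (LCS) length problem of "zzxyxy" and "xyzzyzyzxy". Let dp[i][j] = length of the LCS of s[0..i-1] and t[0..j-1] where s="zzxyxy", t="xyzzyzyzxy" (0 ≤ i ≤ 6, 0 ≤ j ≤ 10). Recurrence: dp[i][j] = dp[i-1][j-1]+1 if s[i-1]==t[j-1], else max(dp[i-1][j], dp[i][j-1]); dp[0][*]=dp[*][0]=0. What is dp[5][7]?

3

   ''  x  y  z  z  y  z  y  z  x  y
''  0  0  0  0  0  0  0  0  0  0  0
 z  0  0  0  1  1  1  1  1  1  1  1
 z  0  0  0  1  2  2  2  2  2  2  2
 x  0  1  1  1  2  2  2  2  2  3  3
 y  0  1  2  2  2  3  3  3  3  3  4
 x  0  1  2  2  2  3  3  3  3  4  4
 y  0  1  2  2  2  3  3  4  4  4  5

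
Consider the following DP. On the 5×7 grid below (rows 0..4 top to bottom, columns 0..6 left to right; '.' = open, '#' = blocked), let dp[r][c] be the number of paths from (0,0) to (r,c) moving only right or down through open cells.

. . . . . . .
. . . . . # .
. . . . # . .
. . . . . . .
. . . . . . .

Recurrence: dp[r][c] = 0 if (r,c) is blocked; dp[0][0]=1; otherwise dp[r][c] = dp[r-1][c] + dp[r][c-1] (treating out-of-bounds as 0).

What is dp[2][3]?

r\c   0   1   2   3   4   5   6
  0   1   1   1   1   1   1   1
  1   1   2   3   4   5   0   1
  2   1   3   6  10   0   0   1
  3   1   4  10  20  20  20  21
  4   1   5  15  35  55  75  96

10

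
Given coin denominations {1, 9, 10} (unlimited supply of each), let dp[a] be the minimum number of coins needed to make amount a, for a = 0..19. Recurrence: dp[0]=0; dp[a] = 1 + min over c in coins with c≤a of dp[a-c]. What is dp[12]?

3

 a  0  1  2  3  4  5  6  7  8  9 10 11 12 13 14 15 16 17 18 19
dp  0  1  2  3  4  5  6  7  8  1  1  2  3  4  5  6  7  8  2  2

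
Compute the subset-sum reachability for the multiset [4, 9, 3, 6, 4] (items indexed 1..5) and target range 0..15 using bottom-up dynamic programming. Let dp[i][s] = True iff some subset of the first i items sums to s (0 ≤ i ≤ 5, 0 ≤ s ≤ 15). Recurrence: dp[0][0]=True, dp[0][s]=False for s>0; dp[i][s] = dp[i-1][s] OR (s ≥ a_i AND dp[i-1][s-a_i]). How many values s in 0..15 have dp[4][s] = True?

10

i\s   0   1   2   3   4   5   6   7   8   9  10  11  12  13  14  15
  0   T   F   F   F   F   F   F   F   F   F   F   F   F   F   F   F
  1   T   F   F   F   T   F   F   F   F   F   F   F   F   F   F   F
  2   T   F   F   F   T   F   F   F   F   T   F   F   F   T   F   F
  3   T   F   F   T   T   F   F   T   F   T   F   F   T   T   F   F
  4   T   F   F   T   T   F   T   T   F   T   T   F   T   T   F   T
  5   T   F   F   T   T   F   T   T   T   T   T   T   T   T   T   T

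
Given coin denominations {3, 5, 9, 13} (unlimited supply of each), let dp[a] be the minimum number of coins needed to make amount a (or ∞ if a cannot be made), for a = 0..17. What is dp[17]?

 a  0  1  2  3  4  5  6  7  8  9 10 11 12 13 14 15 16 17
dp  0  -  -  1  -  1  2  -  2  1  2  3  2  1  2  3  2  3
(- denotes ∞ / unreachable)

3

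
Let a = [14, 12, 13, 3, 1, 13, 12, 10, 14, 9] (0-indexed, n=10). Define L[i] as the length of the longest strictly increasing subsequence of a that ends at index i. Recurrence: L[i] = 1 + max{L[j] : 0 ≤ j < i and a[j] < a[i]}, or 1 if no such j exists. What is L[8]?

3

   i    0    1    2    3    4    5    6    7    8    9
a[i]   14   12   13    3    1   13   12   10   14    9
L[i]    1    1    2    1    1    2    2    2    3    2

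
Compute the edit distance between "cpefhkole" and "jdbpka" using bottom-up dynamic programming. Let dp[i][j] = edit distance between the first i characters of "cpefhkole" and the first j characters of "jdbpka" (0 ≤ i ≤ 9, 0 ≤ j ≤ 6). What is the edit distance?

8

   ''  j  d  b  p  k  a
''  0  1  2  3  4  5  6
 c  1  1  2  3  4  5  6
 p  2  2  2  3  3  4  5
 e  3  3  3  3  4  4  5
 f  4  4  4  4  4  5  5
 h  5  5  5  5  5  5  6
 k  6  6  6  6  6  5  6
 o  7  7  7  7  7  6  6
 l  8  8  8  8  8  7  7
 e  9  9  9  9  9  8  8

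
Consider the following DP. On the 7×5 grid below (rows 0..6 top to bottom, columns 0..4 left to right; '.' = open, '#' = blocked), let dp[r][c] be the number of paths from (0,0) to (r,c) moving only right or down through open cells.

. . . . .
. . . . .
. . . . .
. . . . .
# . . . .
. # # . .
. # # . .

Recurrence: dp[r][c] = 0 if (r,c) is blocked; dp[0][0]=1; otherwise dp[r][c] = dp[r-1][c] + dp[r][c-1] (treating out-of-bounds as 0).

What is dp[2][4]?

r\c   0   1   2   3   4
  0   1   1   1   1   1
  1   1   2   3   4   5
  2   1   3   6  10  15
  3   1   4  10  20  35
  4   0   4  14  34  69
  5   0   0   0  34 103
  6   0   0   0  34 137

15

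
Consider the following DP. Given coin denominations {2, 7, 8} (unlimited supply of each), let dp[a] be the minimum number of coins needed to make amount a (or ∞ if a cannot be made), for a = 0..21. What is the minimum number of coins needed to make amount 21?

 a  0  1  2  3  4  5  6  7  8  9 10 11 12 13 14 15 16 17 18 19 20 21
dp  0  -  1  -  2  -  3  1  1  2  2  3  3  4  2  2  2  3  3  4  4  3
(- denotes ∞ / unreachable)

3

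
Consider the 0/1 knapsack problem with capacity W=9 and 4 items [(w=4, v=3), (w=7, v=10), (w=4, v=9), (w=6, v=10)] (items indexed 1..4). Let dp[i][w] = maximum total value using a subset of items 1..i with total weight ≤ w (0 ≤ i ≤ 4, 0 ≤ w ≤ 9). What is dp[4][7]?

10

i\w   0   1   2   3   4   5   6   7   8   9
  0   0   0   0   0   0   0   0   0   0   0
  1   0   0   0   0   3   3   3   3   3   3
  2   0   0   0   0   3   3   3  10  10  10
  3   0   0   0   0   9   9   9  10  12  12
  4   0   0   0   0   9   9  10  10  12  12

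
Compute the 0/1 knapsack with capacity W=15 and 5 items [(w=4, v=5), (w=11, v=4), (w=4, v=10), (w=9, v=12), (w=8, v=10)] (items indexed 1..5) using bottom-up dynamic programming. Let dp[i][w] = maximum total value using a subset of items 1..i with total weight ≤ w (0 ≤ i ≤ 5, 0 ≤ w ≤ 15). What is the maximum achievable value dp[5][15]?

i\w   0   1   2   3   4   5   6   7   8   9  10  11  12  13  14  15
  0   0   0   0   0   0   0   0   0   0   0   0   0   0   0   0   0
  1   0   0   0   0   5   5   5   5   5   5   5   5   5   5   5   5
  2   0   0   0   0   5   5   5   5   5   5   5   5   5   5   5   9
  3   0   0   0   0  10  10  10  10  15  15  15  15  15  15  15  15
  4   0   0   0   0  10  10  10  10  15  15  15  15  15  22  22  22
  5   0   0   0   0  10  10  10  10  15  15  15  15  20  22  22  22

22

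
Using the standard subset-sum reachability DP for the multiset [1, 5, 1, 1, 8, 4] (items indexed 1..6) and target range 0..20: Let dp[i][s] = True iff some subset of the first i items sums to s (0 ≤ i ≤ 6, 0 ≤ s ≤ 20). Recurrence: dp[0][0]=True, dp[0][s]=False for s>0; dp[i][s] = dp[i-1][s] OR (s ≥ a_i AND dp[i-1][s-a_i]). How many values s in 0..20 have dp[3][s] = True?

i\s   0   1   2   3   4   5   6   7   8   9  10  11  12  13  14  15  16  17  18  19  20
  0   T   F   F   F   F   F   F   F   F   F   F   F   F   F   F   F   F   F   F   F   F
  1   T   T   F   F   F   F   F   F   F   F   F   F   F   F   F   F   F   F   F   F   F
  2   T   T   F   F   F   T   T   F   F   F   F   F   F   F   F   F   F   F   F   F   F
  3   T   T   T   F   F   T   T   T   F   F   F   F   F   F   F   F   F   F   F   F   F
  4   T   T   T   T   F   T   T   T   T   F   F   F   F   F   F   F   F   F   F   F   F
  5   T   T   T   T   F   T   T   T   T   T   T   T   F   T   T   T   T   F   F   F   F
  6   T   T   T   T   T   T   T   T   T   T   T   T   T   T   T   T   T   T   T   T   T

6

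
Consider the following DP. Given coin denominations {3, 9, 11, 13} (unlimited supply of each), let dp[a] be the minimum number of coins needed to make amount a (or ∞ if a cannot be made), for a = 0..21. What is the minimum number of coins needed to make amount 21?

 a  0  1  2  3  4  5  6  7  8  9 10 11 12 13 14 15 16 17 18 19 20 21
dp  0  -  -  1  -  -  2  -  -  1  -  1  2  1  2  3  2  3  2  3  2  3
(- denotes ∞ / unreachable)

3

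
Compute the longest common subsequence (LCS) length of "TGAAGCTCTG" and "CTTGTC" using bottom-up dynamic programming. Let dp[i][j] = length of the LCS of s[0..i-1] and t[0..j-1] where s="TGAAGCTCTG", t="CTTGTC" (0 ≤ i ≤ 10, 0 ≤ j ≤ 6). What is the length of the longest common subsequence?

   ''  C  T  T  G  T  C
''  0  0  0  0  0  0  0
 T  0  0  1  1  1  1  1
 G  0  0  1  1  2  2  2
 A  0  0  1  1  2  2  2
 A  0  0  1  1  2  2  2
 G  0  0  1  1  2  2  2
 C  0  1  1  1  2  2  3
 T  0  1  2  2  2  3  3
 C  0  1  2  2  2  3  4
 T  0  1  2  3  3  3  4
 G  0  1  2  3  4  4  4

4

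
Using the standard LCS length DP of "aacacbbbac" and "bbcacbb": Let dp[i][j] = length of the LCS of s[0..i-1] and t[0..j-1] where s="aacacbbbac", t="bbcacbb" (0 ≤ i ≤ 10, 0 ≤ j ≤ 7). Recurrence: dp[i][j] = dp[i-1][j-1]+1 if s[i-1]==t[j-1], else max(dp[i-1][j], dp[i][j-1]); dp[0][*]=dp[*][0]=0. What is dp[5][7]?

3

   ''  b  b  c  a  c  b  b
''  0  0  0  0  0  0  0  0
 a  0  0  0  0  1  1  1  1
 a  0  0  0  0  1  1  1  1
 c  0  0  0  1  1  2  2  2
 a  0  0  0  1  2  2  2  2
 c  0  0  0  1  2  3  3  3
 b  0  1  1  1  2  3  4  4
 b  0  1  2  2  2  3  4  5
 b  0  1  2  2  2  3  4  5
 a  0  1  2  2  3  3  4  5
 c  0  1  2  3  3  4  4  5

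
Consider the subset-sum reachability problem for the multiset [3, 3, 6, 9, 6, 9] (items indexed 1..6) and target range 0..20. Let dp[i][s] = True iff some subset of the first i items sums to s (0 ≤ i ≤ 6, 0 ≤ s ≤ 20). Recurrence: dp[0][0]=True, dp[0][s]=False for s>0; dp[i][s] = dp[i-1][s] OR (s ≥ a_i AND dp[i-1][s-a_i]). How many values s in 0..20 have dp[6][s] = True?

7

i\s   0   1   2   3   4   5   6   7   8   9  10  11  12  13  14  15  16  17  18  19  20
  0   T   F   F   F   F   F   F   F   F   F   F   F   F   F   F   F   F   F   F   F   F
  1   T   F   F   T   F   F   F   F   F   F   F   F   F   F   F   F   F   F   F   F   F
  2   T   F   F   T   F   F   T   F   F   F   F   F   F   F   F   F   F   F   F   F   F
  3   T   F   F   T   F   F   T   F   F   T   F   F   T   F   F   F   F   F   F   F   F
  4   T   F   F   T   F   F   T   F   F   T   F   F   T   F   F   T   F   F   T   F   F
  5   T   F   F   T   F   F   T   F   F   T   F   F   T   F   F   T   F   F   T   F   F
  6   T   F   F   T   F   F   T   F   F   T   F   F   T   F   F   T   F   F   T   F   F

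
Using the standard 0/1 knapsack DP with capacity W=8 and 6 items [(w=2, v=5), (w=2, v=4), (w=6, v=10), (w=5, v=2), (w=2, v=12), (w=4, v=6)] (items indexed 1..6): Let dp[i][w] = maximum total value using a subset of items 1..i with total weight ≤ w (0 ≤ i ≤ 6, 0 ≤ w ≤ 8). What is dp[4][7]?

i\w   0   1   2   3   4   5   6   7   8
  0   0   0   0   0   0   0   0   0   0
  1   0   0   5   5   5   5   5   5   5
  2   0   0   5   5   9   9   9   9   9
  3   0   0   5   5   9   9  10  10  15
  4   0   0   5   5   9   9  10  10  15
  5   0   0  12  12  17  17  21  21  22
  6   0   0  12  12  17  17  21  21  23

10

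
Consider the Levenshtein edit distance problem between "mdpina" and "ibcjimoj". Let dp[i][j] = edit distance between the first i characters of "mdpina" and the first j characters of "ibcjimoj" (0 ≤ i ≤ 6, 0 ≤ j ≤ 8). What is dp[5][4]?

   ''  i  b  c  j  i  m  o  j
''  0  1  2  3  4  5  6  7  8
 m  1  1  2  3  4  5  5  6  7
 d  2  2  2  3  4  5  6  6  7
 p  3  3  3  3  4  5  6  7  7
 i  4  3  4  4  4  4  5  6  7
 n  5  4  4  5  5  5  5  6  7
 a  6  5  5  5  6  6  6  6  7

5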